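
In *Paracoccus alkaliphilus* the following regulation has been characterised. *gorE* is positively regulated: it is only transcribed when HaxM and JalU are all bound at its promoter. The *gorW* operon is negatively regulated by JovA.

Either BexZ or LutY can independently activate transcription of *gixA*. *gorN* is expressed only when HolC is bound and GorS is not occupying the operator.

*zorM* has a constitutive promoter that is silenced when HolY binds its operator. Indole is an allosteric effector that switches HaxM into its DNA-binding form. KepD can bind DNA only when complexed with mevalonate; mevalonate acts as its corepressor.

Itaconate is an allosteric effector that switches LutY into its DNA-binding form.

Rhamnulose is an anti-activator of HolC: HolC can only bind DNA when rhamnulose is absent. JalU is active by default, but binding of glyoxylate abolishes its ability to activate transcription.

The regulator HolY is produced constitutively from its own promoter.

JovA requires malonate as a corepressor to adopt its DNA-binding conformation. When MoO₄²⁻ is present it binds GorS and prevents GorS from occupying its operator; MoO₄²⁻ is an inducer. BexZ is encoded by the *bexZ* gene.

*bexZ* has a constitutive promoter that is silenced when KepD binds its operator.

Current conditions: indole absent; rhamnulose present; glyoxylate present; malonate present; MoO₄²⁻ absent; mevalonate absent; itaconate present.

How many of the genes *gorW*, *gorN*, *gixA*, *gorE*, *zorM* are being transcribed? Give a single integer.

1

Malonate is present, so JovA is active.
With repressor JovA bound, *gorW* is not transcribed.
→ *gorW* is OFF.
MoO₄²⁻ is absent, so GorS is active.
Rhamnulose is present, so HolC is inactive.
With repressor GorS bound, *gorN* is not transcribed.
→ *gorN* is OFF.
Mevalonate is absent, so KepD is inactive.
With no repressor bound, *bexZ* is transcribed.
So BexZ is produced and active.
Itaconate is present, so LutY is active.
Activator BexZ is present, so *gixA* is transcribed.
→ *gixA* is ON.
Indole is absent, so HaxM is inactive.
Glyoxylate is present, so JalU is inactive.
Required activator HaxM is absent, so *gorE* is not transcribed.
→ *gorE* is OFF.
HolY is produced constitutively and is active.
With repressor HolY bound, *zorM* is not transcribed.
→ *zorM* is OFF.
1 of the 5 genes is transcribed.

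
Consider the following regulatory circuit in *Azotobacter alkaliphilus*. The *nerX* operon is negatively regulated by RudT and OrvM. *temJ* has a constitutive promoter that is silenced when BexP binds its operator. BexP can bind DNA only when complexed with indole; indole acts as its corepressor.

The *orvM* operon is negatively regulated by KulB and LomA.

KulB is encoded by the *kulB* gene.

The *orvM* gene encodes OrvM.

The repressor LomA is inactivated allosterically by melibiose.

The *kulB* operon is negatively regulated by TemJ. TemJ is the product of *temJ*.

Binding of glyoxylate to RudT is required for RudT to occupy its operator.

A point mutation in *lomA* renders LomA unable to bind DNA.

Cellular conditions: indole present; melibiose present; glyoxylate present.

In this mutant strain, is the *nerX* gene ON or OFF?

Glyoxylate is present, so RudT is active.
Indole is present, so BexP is active.
With repressor BexP bound, *temJ* is not transcribed.
So TemJ is not produced.
With no repressor bound, *kulB* is transcribed.
So KulB is produced and active.
LomA is non-functional in this strain, so it has no effect.
With repressor KulB bound, *orvM* is not transcribed.
So OrvM is not produced.
With repressor RudT bound, *nerX* is not transcribed.

OFF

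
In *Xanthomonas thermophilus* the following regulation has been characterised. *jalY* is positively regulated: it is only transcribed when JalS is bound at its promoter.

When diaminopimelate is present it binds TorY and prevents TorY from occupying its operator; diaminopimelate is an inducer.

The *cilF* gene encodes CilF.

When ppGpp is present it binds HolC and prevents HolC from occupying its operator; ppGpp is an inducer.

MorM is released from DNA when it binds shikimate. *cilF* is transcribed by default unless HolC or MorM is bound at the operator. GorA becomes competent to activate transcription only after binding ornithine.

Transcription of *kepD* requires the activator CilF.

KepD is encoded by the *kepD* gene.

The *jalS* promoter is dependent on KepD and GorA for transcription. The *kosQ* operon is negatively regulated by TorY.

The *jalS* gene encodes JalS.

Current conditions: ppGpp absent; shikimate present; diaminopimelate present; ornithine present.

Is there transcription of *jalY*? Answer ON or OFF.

OFF

ppGpp is absent, so HolC is active.
Shikimate is present, so MorM is inactive.
With repressor HolC bound, *cilF* is not transcribed.
So CilF is not produced.
Required activator CilF is absent, so *kepD* is not transcribed.
So KepD is not produced.
Ornithine is present, so GorA is active.
Required activator KepD is absent, so *jalS* is not transcribed.
So JalS is not produced.
Required activator JalS is absent, so *jalY* is not transcribed.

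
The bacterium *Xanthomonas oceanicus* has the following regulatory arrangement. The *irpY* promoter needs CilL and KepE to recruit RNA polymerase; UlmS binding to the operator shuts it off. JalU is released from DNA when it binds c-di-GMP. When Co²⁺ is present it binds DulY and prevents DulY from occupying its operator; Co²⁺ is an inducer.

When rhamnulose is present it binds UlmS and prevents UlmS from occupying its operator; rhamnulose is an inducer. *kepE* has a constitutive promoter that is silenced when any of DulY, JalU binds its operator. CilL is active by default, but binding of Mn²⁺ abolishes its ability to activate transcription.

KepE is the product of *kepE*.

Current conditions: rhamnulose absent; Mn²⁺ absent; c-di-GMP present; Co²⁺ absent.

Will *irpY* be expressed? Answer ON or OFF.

Mn²⁺ is absent, so CilL is active.
Rhamnulose is absent, so UlmS is active.
Co²⁺ is absent, so DulY is active.
c-di-GMP is present, so JalU is inactive.
With repressor DulY bound, *kepE* is not transcribed.
So KepE is not produced.
With repressor UlmS bound, *irpY* is not transcribed.

OFF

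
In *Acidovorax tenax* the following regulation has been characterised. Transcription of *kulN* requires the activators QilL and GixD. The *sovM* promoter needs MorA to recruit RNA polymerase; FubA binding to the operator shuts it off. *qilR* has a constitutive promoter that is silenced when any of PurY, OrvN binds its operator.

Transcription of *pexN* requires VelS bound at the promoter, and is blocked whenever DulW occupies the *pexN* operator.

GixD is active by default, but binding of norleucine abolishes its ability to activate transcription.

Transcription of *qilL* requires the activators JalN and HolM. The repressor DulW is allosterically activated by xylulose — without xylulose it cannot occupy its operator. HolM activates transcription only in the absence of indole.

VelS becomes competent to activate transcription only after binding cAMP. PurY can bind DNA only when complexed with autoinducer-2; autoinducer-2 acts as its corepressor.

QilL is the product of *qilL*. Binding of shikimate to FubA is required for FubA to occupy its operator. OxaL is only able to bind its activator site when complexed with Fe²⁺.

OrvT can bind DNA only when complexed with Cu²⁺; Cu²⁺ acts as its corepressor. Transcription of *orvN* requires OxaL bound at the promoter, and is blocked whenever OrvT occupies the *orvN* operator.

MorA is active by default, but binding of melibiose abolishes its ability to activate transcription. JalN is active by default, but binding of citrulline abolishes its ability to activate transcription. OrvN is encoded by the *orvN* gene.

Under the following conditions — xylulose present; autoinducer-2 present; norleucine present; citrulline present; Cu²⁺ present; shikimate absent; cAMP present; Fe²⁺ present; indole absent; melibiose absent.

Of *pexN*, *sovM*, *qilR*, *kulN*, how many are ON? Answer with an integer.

1

Xylulose is present, so DulW is active.
cAMP is present, so VelS is active.
With repressor DulW bound, *pexN* is not transcribed.
→ *pexN* is OFF.
Melibiose is absent, so MorA is active.
Shikimate is absent, so FubA is inactive.
No repressor is bound and MorA is active, so *sovM* is transcribed.
→ *sovM* is ON.
Autoinducer-2 is present, so PurY is active.
Cu²⁺ is present, so OrvT is active.
Fe²⁺ is present, so OxaL is active.
With repressor OrvT bound, *orvN* is not transcribed.
So OrvN is not produced.
With repressor PurY bound, *qilR* is not transcribed.
→ *qilR* is OFF.
Citrulline is present, so JalN is inactive.
Indole is absent, so HolM is active.
Required activator JalN is absent, so *qilL* is not transcribed.
So QilL is not produced.
Norleucine is present, so GixD is inactive.
Required activator QilL is absent, so *kulN* is not transcribed.
→ *kulN* is OFF.
1 of the 4 genes is transcribed.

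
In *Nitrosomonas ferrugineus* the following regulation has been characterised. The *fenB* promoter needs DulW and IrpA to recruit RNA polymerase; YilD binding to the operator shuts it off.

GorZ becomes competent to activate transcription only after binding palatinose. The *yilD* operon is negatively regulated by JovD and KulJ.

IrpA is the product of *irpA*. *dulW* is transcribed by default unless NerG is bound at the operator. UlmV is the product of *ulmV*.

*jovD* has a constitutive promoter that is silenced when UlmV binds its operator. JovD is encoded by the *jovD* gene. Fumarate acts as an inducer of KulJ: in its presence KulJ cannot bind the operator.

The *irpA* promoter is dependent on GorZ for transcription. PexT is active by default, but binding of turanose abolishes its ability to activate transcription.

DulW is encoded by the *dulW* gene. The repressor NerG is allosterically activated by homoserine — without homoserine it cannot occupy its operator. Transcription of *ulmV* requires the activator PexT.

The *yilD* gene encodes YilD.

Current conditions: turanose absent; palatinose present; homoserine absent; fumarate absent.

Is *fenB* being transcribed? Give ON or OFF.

Homoserine is absent, so NerG is inactive.
With no repressor bound, *dulW* is transcribed.
So DulW is produced and active.
Turanose is absent, so PexT is active.
No repressor is bound and PexT is active, so *ulmV* is transcribed.
So UlmV is produced and active.
With repressor UlmV bound, *jovD* is not transcribed.
So JovD is not produced.
Fumarate is absent, so KulJ is active.
With repressor KulJ bound, *yilD* is not transcribed.
So YilD is not produced.
Palatinose is present, so GorZ is active.
No repressor is bound and GorZ is active, so *irpA* is transcribed.
So IrpA is produced and active.
No repressor is bound and DulW and IrpA are active, so *fenB* is transcribed.

ON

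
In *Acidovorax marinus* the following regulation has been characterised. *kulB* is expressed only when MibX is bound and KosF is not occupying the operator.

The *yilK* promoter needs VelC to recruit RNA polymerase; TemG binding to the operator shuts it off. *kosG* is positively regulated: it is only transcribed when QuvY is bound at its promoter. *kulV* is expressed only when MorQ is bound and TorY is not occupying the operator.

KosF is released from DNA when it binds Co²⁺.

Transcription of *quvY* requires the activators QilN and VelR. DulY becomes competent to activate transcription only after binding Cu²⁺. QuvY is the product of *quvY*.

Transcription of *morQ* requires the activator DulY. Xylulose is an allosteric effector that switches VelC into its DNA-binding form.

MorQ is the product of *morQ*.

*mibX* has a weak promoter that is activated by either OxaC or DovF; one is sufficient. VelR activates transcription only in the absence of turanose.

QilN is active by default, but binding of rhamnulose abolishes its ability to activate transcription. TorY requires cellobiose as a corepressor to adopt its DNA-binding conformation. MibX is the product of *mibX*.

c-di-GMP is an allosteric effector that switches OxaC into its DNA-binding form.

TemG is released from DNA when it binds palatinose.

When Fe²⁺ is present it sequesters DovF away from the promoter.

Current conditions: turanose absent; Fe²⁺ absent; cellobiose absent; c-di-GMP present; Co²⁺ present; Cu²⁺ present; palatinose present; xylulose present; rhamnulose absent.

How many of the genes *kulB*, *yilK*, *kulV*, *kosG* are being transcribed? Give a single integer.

c-di-GMP is present, so OxaC is active.
Fe²⁺ is absent, so DovF is active.
Activator OxaC is present, so *mibX* is transcribed.
So MibX is produced and active.
Co²⁺ is present, so KosF is inactive.
No repressor is bound and MibX is active, so *kulB* is transcribed.
→ *kulB* is ON.
Palatinose is present, so TemG is inactive.
Xylulose is present, so VelC is active.
No repressor is bound and VelC is active, so *yilK* is transcribed.
→ *yilK* is ON.
Cu²⁺ is present, so DulY is active.
No repressor is bound and DulY is active, so *morQ* is transcribed.
So MorQ is produced and active.
Cellobiose is absent, so TorY is inactive.
No repressor is bound and MorQ is active, so *kulV* is transcribed.
→ *kulV* is ON.
Rhamnulose is absent, so QilN is active.
Turanose is absent, so VelR is active.
No repressor is bound and QilN and VelR are active, so *quvY* is transcribed.
So QuvY is produced and active.
No repressor is bound and QuvY is active, so *kosG* is transcribed.
→ *kosG* is ON.
4 of the 4 genes are transcribed.

4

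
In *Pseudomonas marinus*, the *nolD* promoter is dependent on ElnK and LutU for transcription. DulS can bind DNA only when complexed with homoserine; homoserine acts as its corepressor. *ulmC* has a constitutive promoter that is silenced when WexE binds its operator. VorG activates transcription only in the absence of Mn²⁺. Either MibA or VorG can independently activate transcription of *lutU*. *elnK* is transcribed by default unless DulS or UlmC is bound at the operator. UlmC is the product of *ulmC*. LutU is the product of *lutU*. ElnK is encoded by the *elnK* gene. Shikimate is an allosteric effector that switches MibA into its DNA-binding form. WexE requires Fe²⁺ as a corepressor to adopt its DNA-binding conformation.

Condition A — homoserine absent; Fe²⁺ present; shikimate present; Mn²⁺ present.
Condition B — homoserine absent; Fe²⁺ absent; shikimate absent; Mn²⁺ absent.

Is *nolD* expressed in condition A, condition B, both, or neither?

A only

Condition A:
Homoserine is absent, so DulS is inactive.
Fe²⁺ is present, so WexE is active.
With repressor WexE bound, *ulmC* is not transcribed.
So UlmC is not produced.
With no repressor bound, *elnK* is transcribed.
So ElnK is produced and active.
Shikimate is present, so MibA is active.
Mn²⁺ is present, so VorG is inactive.
Activator MibA is present, so *lutU* is transcribed.
So LutU is produced and active.
No repressor is bound and ElnK and LutU are active, so *nolD* is transcribed.
→ *nolD* is ON in A.
Condition B:
Homoserine is absent, so DulS is inactive.
Fe²⁺ is absent, so WexE is inactive.
With no repressor bound, *ulmC* is transcribed.
So UlmC is produced and active.
With repressor UlmC bound, *elnK* is not transcribed.
So ElnK is not produced.
Shikimate is absent, so MibA is inactive.
Mn²⁺ is absent, so VorG is active.
Activator VorG is present, so *lutU* is transcribed.
So LutU is produced and active.
Required activator ElnK is absent, so *nolD* is not transcribed.
→ *nolD* is OFF in B.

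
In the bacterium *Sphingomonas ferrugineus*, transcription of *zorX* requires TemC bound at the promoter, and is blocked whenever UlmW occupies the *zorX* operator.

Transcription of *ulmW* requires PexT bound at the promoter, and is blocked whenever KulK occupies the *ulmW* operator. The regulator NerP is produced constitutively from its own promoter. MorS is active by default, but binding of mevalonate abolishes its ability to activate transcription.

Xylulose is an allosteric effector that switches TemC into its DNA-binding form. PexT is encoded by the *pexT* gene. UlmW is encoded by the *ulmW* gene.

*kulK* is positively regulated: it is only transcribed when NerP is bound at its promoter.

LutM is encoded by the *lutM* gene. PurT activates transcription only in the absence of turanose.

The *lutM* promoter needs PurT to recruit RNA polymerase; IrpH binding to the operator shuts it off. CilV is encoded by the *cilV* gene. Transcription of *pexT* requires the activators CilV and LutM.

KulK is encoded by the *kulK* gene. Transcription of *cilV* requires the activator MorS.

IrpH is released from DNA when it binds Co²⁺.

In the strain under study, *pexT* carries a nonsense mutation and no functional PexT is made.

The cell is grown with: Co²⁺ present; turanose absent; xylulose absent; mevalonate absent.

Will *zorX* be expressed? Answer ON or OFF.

Xylulose is absent, so TemC is inactive.
PexT is non-functional in this strain, so it has no effect.
NerP is produced constitutively and is active.
No repressor is bound and NerP is active, so *kulK* is transcribed.
So KulK is produced and active.
With repressor KulK bound, *ulmW* is not transcribed.
So UlmW is not produced.
Required activator TemC is absent, so *zorX* is not transcribed.

OFF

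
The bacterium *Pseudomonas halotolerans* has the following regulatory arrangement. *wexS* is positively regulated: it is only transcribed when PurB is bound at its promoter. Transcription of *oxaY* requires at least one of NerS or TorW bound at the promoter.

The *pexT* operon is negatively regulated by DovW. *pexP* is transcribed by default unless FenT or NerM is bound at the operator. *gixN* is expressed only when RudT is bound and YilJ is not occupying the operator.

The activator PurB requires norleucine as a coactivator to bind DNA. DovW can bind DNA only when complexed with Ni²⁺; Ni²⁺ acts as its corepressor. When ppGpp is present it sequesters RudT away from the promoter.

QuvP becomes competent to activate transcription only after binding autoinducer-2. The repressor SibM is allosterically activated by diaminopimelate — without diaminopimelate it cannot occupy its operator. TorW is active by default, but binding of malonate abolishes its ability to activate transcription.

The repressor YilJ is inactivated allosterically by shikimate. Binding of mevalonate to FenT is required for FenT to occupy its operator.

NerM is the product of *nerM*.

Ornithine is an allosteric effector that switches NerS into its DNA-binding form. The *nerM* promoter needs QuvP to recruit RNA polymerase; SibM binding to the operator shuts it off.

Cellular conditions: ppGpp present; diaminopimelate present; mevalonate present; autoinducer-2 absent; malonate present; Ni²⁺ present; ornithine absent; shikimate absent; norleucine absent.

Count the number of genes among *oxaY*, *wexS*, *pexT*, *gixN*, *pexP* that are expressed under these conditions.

Ornithine is absent, so NerS is inactive.
Malonate is present, so TorW is inactive.
No activator is available at the *oxaY* promoter, so *oxaY* is not transcribed.
→ *oxaY* is OFF.
Norleucine is absent, so PurB is inactive.
Required activator PurB is absent, so *wexS* is not transcribed.
→ *wexS* is OFF.
Ni²⁺ is present, so DovW is active.
With repressor DovW bound, *pexT* is not transcribed.
→ *pexT* is OFF.
Shikimate is absent, so YilJ is active.
ppGpp is present, so RudT is inactive.
With repressor YilJ bound, *gixN* is not transcribed.
→ *gixN* is OFF.
Mevalonate is present, so FenT is active.
Diaminopimelate is present, so SibM is active.
Autoinducer-2 is absent, so QuvP is inactive.
With repressor SibM bound, *nerM* is not transcribed.
So NerM is not produced.
With repressor FenT bound, *pexP* is not transcribed.
→ *pexP* is OFF.
0 of the 5 genes are transcribed.

0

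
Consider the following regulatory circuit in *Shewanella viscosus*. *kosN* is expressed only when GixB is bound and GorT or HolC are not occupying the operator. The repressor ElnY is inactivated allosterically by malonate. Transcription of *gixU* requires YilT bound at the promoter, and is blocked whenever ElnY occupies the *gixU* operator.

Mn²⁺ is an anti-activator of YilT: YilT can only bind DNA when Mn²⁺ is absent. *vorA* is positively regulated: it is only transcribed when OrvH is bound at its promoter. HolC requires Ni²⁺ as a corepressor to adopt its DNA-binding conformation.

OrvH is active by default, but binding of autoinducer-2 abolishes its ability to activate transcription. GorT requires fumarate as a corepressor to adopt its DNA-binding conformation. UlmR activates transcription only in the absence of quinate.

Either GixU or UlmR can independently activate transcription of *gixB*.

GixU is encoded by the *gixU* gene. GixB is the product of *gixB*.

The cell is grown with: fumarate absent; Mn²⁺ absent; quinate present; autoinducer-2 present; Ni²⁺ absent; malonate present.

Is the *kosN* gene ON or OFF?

ON

Mn²⁺ is absent, so YilT is active.
Malonate is present, so ElnY is inactive.
No repressor is bound and YilT is active, so *gixU* is transcribed.
So GixU is produced and active.
Quinate is present, so UlmR is inactive.
Activator GixU is present, so *gixB* is transcribed.
So GixB is produced and active.
Fumarate is absent, so GorT is inactive.
Ni²⁺ is absent, so HolC is inactive.
No repressor is bound and GixB is active, so *kosN* is transcribed.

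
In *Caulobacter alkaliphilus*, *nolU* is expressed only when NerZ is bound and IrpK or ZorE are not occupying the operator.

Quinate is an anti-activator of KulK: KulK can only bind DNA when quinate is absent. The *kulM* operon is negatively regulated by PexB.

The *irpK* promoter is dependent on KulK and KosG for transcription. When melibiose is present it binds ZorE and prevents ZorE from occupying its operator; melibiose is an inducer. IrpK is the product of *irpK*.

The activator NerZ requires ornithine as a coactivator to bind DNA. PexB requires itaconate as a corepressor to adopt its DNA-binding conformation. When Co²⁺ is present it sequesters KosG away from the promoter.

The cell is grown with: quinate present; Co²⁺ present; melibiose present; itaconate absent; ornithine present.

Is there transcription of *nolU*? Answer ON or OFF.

Quinate is present, so KulK is inactive.
Co²⁺ is present, so KosG is inactive.
Required activator KulK is absent, so *irpK* is not transcribed.
So IrpK is not produced.
Melibiose is present, so ZorE is inactive.
Ornithine is present, so NerZ is active.
No repressor is bound and NerZ is active, so *nolU* is transcribed.

ON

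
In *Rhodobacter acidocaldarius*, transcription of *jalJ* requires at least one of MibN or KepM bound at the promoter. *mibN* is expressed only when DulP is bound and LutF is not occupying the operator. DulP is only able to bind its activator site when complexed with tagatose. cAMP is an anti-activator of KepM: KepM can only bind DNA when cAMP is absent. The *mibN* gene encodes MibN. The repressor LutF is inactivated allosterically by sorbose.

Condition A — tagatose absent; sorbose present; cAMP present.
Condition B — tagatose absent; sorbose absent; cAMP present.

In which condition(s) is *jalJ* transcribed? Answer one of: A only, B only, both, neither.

Condition A:
Tagatose is absent, so DulP is inactive.
Sorbose is present, so LutF is inactive.
Required activator DulP is absent, so *mibN* is not transcribed.
So MibN is not produced.
cAMP is present, so KepM is inactive.
No activator is available at the *jalJ* promoter, so *jalJ* is not transcribed.
→ *jalJ* is OFF in A.
Condition B:
Tagatose is absent, so DulP is inactive.
Sorbose is absent, so LutF is active.
With repressor LutF bound, *mibN* is not transcribed.
So MibN is not produced.
cAMP is present, so KepM is inactive.
No activator is available at the *jalJ* promoter, so *jalJ* is not transcribed.
→ *jalJ* is OFF in B.

neither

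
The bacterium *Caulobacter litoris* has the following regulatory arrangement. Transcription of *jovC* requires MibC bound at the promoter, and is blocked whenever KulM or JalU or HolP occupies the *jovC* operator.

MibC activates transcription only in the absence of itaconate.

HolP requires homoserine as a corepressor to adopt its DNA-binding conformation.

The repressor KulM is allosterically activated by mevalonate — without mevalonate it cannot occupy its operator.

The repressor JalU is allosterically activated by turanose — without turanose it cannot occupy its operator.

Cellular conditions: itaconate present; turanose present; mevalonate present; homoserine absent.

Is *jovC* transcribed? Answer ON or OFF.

Mevalonate is present, so KulM is active.
Turanose is present, so JalU is active.
Homoserine is absent, so HolP is inactive.
Itaconate is present, so MibC is inactive.
With repressor KulM bound, *jovC* is not transcribed.

OFF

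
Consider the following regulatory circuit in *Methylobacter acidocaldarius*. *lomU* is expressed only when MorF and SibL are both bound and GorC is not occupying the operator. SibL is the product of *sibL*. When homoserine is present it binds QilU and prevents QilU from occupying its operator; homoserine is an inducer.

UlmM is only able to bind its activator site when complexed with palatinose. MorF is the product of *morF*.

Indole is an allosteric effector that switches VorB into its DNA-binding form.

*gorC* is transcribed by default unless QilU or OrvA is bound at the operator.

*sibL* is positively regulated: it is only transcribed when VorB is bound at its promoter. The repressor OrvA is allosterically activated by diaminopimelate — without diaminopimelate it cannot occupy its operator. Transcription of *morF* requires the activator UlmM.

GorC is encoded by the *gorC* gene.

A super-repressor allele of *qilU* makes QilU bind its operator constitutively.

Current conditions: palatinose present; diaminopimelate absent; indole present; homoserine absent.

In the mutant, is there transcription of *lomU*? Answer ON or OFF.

ON

Palatinose is present, so UlmM is active.
No repressor is bound and UlmM is active, so *morF* is transcribed.
So MorF is produced and active.
QilU is constitutively active in this strain.
Diaminopimelate is absent, so OrvA is inactive.
With repressor QilU bound, *gorC* is not transcribed.
So GorC is not produced.
Indole is present, so VorB is active.
No repressor is bound and VorB is active, so *sibL* is transcribed.
So SibL is produced and active.
No repressor is bound and MorF and SibL are active, so *lomU* is transcribed.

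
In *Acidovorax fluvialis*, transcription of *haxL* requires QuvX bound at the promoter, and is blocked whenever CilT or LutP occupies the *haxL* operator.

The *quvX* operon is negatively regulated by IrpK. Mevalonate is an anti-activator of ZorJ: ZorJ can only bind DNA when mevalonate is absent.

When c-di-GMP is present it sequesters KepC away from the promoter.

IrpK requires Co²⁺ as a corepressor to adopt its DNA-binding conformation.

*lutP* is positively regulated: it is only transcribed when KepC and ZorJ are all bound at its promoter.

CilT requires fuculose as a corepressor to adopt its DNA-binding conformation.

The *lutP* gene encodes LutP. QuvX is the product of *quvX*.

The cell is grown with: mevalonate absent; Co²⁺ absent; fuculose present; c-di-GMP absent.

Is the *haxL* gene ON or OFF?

Co²⁺ is absent, so IrpK is inactive.
With no repressor bound, *quvX* is transcribed.
So QuvX is produced and active.
Fuculose is present, so CilT is active.
c-di-GMP is absent, so KepC is active.
Mevalonate is absent, so ZorJ is active.
No repressor is bound and KepC and ZorJ are active, so *lutP* is transcribed.
So LutP is produced and active.
With repressor CilT bound, *haxL* is not transcribed.

OFF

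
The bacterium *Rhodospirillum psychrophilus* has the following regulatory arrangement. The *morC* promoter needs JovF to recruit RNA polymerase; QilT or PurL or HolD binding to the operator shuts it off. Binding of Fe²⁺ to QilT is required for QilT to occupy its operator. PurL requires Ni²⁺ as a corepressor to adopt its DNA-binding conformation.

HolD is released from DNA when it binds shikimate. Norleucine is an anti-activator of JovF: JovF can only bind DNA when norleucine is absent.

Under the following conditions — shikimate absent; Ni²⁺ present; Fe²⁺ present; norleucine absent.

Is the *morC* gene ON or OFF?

OFF

Fe²⁺ is present, so QilT is active.
Ni²⁺ is present, so PurL is active.
Norleucine is absent, so JovF is active.
Shikimate is absent, so HolD is active.
With repressor QilT bound, *morC* is not transcribed.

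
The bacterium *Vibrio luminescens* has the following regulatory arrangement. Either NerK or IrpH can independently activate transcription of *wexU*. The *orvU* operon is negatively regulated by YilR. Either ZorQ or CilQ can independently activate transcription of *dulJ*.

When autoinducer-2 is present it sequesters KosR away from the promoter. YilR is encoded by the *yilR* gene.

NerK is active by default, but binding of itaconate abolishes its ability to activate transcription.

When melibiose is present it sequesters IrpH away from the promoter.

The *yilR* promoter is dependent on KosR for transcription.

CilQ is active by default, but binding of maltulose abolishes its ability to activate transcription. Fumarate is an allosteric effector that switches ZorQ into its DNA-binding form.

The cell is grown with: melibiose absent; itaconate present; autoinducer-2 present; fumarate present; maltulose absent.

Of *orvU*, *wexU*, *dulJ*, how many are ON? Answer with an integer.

Autoinducer-2 is present, so KosR is inactive.
Required activator KosR is absent, so *yilR* is not transcribed.
So YilR is not produced.
With no repressor bound, *orvU* is transcribed.
→ *orvU* is ON.
Itaconate is present, so NerK is inactive.
Melibiose is absent, so IrpH is active.
Activator IrpH is present, so *wexU* is transcribed.
→ *wexU* is ON.
Fumarate is present, so ZorQ is active.
Maltulose is absent, so CilQ is active.
Activator ZorQ is present, so *dulJ* is transcribed.
→ *dulJ* is ON.
3 of the 3 genes are transcribed.

3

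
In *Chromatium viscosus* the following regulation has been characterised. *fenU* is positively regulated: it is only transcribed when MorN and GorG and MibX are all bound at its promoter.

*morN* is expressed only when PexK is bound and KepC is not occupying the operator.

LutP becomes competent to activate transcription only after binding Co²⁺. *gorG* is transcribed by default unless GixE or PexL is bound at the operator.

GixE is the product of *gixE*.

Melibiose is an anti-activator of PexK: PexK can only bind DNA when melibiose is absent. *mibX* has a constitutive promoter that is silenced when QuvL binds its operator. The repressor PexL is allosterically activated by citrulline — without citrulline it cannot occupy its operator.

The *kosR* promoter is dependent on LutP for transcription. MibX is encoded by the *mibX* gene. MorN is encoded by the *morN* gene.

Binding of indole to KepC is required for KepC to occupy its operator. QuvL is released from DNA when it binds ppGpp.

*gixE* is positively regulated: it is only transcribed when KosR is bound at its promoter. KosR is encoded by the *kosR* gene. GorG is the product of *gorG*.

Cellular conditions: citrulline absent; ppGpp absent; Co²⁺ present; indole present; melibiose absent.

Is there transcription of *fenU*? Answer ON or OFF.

OFF

Melibiose is absent, so PexK is active.
Indole is present, so KepC is active.
With repressor KepC bound, *morN* is not transcribed.
So MorN is not produced.
Co²⁺ is present, so LutP is active.
No repressor is bound and LutP is active, so *kosR* is transcribed.
So KosR is produced and active.
No repressor is bound and KosR is active, so *gixE* is transcribed.
So GixE is produced and active.
Citrulline is absent, so PexL is inactive.
With repressor GixE bound, *gorG* is not transcribed.
So GorG is not produced.
ppGpp is absent, so QuvL is active.
With repressor QuvL bound, *mibX* is not transcribed.
So MibX is not produced.
Required activator MorN is absent, so *fenU* is not transcribed.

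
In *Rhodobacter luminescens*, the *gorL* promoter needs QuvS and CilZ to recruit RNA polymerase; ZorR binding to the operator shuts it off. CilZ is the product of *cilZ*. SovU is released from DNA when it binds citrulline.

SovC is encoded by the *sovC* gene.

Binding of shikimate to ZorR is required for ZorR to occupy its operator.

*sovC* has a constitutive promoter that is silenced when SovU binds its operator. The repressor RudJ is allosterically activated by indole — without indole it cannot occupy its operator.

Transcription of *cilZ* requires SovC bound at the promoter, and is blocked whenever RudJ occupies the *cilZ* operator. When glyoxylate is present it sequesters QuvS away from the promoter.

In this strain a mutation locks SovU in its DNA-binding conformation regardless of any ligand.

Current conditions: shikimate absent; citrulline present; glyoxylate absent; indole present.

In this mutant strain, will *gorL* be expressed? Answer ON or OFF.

Glyoxylate is absent, so QuvS is active.
Indole is present, so RudJ is active.
SovU is constitutively active in this strain.
With repressor SovU bound, *sovC* is not transcribed.
So SovC is not produced.
With repressor RudJ bound, *cilZ* is not transcribed.
So CilZ is not produced.
Shikimate is absent, so ZorR is inactive.
Required activator CilZ is absent, so *gorL* is not transcribed.

OFF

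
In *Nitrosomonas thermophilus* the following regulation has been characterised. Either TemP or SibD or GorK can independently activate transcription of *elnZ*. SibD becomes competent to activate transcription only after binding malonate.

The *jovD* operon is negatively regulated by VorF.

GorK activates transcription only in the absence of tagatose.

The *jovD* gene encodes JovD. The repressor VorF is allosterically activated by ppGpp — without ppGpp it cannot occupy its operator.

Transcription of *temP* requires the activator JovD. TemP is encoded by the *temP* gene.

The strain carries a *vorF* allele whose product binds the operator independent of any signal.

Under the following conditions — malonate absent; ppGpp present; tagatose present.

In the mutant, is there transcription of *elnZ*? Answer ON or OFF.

VorF is constitutively active in this strain.
With repressor VorF bound, *jovD* is not transcribed.
So JovD is not produced.
Required activator JovD is absent, so *temP* is not transcribed.
So TemP is not produced.
Malonate is absent, so SibD is inactive.
Tagatose is present, so GorK is inactive.
No activator is available at the *elnZ* promoter, so *elnZ* is not transcribed.

OFF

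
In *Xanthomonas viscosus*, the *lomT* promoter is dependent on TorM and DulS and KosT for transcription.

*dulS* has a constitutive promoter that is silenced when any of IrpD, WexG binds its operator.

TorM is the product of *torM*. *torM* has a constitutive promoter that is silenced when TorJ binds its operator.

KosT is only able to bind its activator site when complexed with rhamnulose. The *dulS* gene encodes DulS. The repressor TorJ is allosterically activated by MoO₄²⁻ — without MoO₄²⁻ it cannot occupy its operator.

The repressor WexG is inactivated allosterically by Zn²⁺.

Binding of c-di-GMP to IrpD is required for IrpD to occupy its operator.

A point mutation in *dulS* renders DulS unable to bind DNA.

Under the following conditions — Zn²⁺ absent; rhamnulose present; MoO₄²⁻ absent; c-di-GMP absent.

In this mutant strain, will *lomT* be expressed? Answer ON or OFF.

OFF

MoO₄²⁻ is absent, so TorJ is inactive.
With no repressor bound, *torM* is transcribed.
So TorM is produced and active.
DulS is non-functional in this strain, so it has no effect.
Rhamnulose is present, so KosT is active.
Required activator DulS is absent, so *lomT* is not transcribed.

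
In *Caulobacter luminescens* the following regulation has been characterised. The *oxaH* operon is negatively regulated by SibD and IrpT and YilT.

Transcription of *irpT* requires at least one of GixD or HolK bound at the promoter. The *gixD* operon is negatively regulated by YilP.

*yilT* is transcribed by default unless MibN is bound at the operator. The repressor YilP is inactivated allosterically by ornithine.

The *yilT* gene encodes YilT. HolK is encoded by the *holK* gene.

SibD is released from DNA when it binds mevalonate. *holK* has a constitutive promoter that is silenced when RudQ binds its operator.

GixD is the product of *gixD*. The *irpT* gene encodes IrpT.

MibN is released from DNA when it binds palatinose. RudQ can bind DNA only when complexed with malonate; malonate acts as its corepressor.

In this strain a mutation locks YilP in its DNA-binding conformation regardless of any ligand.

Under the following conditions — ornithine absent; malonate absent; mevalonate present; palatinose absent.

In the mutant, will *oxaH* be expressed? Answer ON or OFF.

Mevalonate is present, so SibD is inactive.
YilP is constitutively active in this strain.
With repressor YilP bound, *gixD* is not transcribed.
So GixD is not produced.
Malonate is absent, so RudQ is inactive.
With no repressor bound, *holK* is transcribed.
So HolK is produced and active.
Activator HolK is present, so *irpT* is transcribed.
So IrpT is produced and active.
Palatinose is absent, so MibN is active.
With repressor MibN bound, *yilT* is not transcribed.
So YilT is not produced.
With repressor IrpT bound, *oxaH* is not transcribed.

OFF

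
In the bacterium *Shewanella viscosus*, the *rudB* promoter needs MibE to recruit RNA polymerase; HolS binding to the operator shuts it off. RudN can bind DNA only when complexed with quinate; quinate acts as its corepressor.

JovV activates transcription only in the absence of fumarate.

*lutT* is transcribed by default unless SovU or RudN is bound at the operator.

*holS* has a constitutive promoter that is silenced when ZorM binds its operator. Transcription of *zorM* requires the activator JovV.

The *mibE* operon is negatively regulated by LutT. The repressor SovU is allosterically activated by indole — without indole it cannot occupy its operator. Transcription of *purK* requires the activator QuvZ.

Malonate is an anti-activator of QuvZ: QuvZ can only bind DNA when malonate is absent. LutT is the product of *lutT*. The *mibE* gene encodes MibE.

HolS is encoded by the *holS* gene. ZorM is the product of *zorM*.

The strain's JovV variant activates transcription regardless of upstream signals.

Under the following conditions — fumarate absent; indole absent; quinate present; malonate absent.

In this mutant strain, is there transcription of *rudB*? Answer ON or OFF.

ON

Indole is absent, so SovU is inactive.
Quinate is present, so RudN is active.
With repressor RudN bound, *lutT* is not transcribed.
So LutT is not produced.
With no repressor bound, *mibE* is transcribed.
So MibE is produced and active.
JovV is constitutively active in this strain.
No repressor is bound and JovV is active, so *zorM* is transcribed.
So ZorM is produced and active.
With repressor ZorM bound, *holS* is not transcribed.
So HolS is not produced.
No repressor is bound and MibE is active, so *rudB* is transcribed.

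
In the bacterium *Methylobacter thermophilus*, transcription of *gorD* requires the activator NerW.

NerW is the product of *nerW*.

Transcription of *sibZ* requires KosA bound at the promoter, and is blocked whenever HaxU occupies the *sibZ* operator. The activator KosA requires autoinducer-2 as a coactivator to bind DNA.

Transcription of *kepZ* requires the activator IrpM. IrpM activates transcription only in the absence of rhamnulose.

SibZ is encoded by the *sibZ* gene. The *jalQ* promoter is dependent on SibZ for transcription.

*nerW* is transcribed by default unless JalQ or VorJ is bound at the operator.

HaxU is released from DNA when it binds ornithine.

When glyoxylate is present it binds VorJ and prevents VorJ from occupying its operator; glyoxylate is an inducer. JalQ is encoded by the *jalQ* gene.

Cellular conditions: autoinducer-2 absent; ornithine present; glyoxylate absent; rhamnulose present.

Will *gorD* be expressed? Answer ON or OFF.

OFF

Ornithine is present, so HaxU is inactive.
Autoinducer-2 is absent, so KosA is inactive.
Required activator KosA is absent, so *sibZ* is not transcribed.
So SibZ is not produced.
Required activator SibZ is absent, so *jalQ* is not transcribed.
So JalQ is not produced.
Glyoxylate is absent, so VorJ is active.
With repressor VorJ bound, *nerW* is not transcribed.
So NerW is not produced.
Required activator NerW is absent, so *gorD* is not transcribed.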